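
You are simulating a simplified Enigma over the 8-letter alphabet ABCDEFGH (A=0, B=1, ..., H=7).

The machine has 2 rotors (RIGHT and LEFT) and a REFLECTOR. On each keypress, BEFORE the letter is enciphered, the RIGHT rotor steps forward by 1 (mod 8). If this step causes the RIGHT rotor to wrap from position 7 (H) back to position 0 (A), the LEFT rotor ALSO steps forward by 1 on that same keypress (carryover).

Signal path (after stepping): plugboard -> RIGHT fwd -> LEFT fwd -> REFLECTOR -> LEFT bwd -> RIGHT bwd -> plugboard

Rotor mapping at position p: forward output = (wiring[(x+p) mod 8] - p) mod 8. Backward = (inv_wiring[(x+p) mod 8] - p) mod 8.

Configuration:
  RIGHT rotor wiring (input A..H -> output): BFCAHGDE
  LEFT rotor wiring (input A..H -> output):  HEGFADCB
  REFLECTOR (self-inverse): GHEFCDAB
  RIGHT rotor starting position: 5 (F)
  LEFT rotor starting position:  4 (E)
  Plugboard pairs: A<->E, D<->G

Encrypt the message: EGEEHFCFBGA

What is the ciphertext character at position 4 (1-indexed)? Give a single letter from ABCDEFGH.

Char 1 ('E'): step: R->6, L=4; E->plug->A->R->F->L->A->refl->G->L'->C->R'->F->plug->F
Char 2 ('G'): step: R->7, L=4; G->plug->D->R->D->L->F->refl->D->L'->E->R'->H->plug->H
Char 3 ('E'): step: R->0, L->5 (L advanced); E->plug->A->R->B->L->F->refl->D->L'->H->R'->E->plug->A
Char 4 ('E'): step: R->1, L=5; E->plug->A->R->E->L->H->refl->B->L'->F->R'->E->plug->A

A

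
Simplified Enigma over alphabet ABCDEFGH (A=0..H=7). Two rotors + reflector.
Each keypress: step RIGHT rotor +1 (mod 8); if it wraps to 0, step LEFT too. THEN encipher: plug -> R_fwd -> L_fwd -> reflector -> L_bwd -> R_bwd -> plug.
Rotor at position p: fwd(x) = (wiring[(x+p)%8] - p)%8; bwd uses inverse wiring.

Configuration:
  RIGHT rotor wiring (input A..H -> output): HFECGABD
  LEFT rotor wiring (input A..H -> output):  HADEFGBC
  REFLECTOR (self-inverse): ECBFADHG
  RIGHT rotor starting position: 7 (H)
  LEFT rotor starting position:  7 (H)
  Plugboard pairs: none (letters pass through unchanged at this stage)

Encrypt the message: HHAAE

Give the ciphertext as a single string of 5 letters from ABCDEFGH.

Char 1 ('H'): step: R->0, L->0 (L advanced); H->plug->H->R->D->L->E->refl->A->L'->B->R'->G->plug->G
Char 2 ('H'): step: R->1, L=0; H->plug->H->R->G->L->B->refl->C->L'->H->R'->E->plug->E
Char 3 ('A'): step: R->2, L=0; A->plug->A->R->C->L->D->refl->F->L'->E->R'->C->plug->C
Char 4 ('A'): step: R->3, L=0; A->plug->A->R->H->L->C->refl->B->L'->G->R'->D->plug->D
Char 5 ('E'): step: R->4, L=0; E->plug->E->R->D->L->E->refl->A->L'->B->R'->F->plug->F

Answer: GECDF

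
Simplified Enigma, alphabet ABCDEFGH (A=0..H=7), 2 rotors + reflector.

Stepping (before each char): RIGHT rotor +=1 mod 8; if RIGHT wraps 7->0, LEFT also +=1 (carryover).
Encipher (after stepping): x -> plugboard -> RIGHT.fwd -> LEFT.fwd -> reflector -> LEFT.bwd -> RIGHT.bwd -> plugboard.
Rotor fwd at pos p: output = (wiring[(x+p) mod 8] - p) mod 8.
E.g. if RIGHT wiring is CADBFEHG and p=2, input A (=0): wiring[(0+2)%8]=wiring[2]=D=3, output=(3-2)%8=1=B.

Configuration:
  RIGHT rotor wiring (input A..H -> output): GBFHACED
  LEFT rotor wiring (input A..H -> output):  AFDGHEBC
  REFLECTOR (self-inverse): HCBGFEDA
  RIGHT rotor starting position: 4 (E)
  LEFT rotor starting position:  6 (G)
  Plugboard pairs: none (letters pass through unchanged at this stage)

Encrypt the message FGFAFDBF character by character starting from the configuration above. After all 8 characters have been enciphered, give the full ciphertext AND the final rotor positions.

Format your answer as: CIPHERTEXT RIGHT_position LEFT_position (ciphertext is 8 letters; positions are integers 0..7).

Answer: BAAHCEAA 4 7

Derivation:
Char 1 ('F'): step: R->5, L=6; F->plug->F->R->A->L->D->refl->G->L'->H->R'->B->plug->B
Char 2 ('G'): step: R->6, L=6; G->plug->G->R->C->L->C->refl->B->L'->G->R'->A->plug->A
Char 3 ('F'): step: R->7, L=6; F->plug->F->R->B->L->E->refl->F->L'->E->R'->A->plug->A
Char 4 ('A'): step: R->0, L->7 (L advanced); A->plug->A->R->G->L->F->refl->E->L'->D->R'->H->plug->H
Char 5 ('F'): step: R->1, L=7; F->plug->F->R->D->L->E->refl->F->L'->G->R'->C->plug->C
Char 6 ('D'): step: R->2, L=7; D->plug->D->R->A->L->D->refl->G->L'->C->R'->E->plug->E
Char 7 ('B'): step: R->3, L=7; B->plug->B->R->F->L->A->refl->H->L'->E->R'->A->plug->A
Char 8 ('F'): step: R->4, L=7; F->plug->F->R->F->L->A->refl->H->L'->E->R'->A->plug->A
Final: ciphertext=BAAHCEAA, RIGHT=4, LEFT=7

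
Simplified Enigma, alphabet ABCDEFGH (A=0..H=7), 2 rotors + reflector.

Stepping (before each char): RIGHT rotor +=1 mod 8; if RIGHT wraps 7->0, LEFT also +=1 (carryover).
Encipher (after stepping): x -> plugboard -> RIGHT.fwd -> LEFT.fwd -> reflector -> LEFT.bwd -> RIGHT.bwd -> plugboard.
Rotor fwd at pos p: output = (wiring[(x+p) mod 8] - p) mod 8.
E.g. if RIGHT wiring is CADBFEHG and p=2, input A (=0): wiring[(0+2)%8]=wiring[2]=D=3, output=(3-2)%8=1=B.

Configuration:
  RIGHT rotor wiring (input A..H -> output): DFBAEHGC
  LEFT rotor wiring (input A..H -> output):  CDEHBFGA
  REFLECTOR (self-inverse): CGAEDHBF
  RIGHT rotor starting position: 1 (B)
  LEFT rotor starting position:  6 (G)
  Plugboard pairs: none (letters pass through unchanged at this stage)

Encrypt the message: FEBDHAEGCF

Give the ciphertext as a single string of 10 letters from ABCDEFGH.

Answer: GDEAAHBHGH

Derivation:
Char 1 ('F'): step: R->2, L=6; F->plug->F->R->A->L->A->refl->C->L'->B->R'->G->plug->G
Char 2 ('E'): step: R->3, L=6; E->plug->E->R->H->L->H->refl->F->L'->D->R'->D->plug->D
Char 3 ('B'): step: R->4, L=6; B->plug->B->R->D->L->F->refl->H->L'->H->R'->E->plug->E
Char 4 ('D'): step: R->5, L=6; D->plug->D->R->G->L->D->refl->E->L'->C->R'->A->plug->A
Char 5 ('H'): step: R->6, L=6; H->plug->H->R->B->L->C->refl->A->L'->A->R'->A->plug->A
Char 6 ('A'): step: R->7, L=6; A->plug->A->R->D->L->F->refl->H->L'->H->R'->H->plug->H
Char 7 ('E'): step: R->0, L->7 (L advanced); E->plug->E->R->E->L->A->refl->C->L'->F->R'->B->plug->B
Char 8 ('G'): step: R->1, L=7; G->plug->G->R->B->L->D->refl->E->L'->C->R'->H->plug->H
Char 9 ('C'): step: R->2, L=7; C->plug->C->R->C->L->E->refl->D->L'->B->R'->G->plug->G
Char 10 ('F'): step: R->3, L=7; F->plug->F->R->A->L->B->refl->G->L'->G->R'->H->plug->H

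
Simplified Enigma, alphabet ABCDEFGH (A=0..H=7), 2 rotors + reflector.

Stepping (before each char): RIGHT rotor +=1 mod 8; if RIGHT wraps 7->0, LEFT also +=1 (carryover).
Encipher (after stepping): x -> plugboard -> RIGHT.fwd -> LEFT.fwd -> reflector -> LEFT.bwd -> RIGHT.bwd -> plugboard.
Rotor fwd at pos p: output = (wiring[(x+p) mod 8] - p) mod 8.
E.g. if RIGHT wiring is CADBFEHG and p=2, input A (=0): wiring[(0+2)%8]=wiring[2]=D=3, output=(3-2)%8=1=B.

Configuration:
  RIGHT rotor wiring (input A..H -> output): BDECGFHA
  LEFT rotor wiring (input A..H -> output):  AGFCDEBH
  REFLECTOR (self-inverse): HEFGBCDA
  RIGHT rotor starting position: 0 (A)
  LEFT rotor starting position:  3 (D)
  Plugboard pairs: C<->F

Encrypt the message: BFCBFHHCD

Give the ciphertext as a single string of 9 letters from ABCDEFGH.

Answer: CABGEDADA

Derivation:
Char 1 ('B'): step: R->1, L=3; B->plug->B->R->D->L->G->refl->D->L'->G->R'->F->plug->C
Char 2 ('F'): step: R->2, L=3; F->plug->C->R->E->L->E->refl->B->L'->C->R'->A->plug->A
Char 3 ('C'): step: R->3, L=3; C->plug->F->R->G->L->D->refl->G->L'->D->R'->B->plug->B
Char 4 ('B'): step: R->4, L=3; B->plug->B->R->B->L->A->refl->H->L'->A->R'->G->plug->G
Char 5 ('F'): step: R->5, L=3; F->plug->C->R->D->L->G->refl->D->L'->G->R'->E->plug->E
Char 6 ('H'): step: R->6, L=3; H->plug->H->R->H->L->C->refl->F->L'->F->R'->D->plug->D
Char 7 ('H'): step: R->7, L=3; H->plug->H->R->A->L->H->refl->A->L'->B->R'->A->plug->A
Char 8 ('C'): step: R->0, L->4 (L advanced); C->plug->F->R->F->L->C->refl->F->L'->C->R'->D->plug->D
Char 9 ('D'): step: R->1, L=4; D->plug->D->R->F->L->C->refl->F->L'->C->R'->A->plug->A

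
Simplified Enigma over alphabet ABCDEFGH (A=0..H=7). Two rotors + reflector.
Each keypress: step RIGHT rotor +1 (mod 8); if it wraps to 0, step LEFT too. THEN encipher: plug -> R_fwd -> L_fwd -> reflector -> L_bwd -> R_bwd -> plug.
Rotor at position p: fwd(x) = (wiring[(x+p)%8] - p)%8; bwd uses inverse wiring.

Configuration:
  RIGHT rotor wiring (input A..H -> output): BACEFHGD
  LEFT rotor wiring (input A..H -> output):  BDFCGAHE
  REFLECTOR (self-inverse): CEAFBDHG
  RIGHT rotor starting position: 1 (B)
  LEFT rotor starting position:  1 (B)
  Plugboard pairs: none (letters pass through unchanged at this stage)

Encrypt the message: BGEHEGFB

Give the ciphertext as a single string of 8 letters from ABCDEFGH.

Char 1 ('B'): step: R->2, L=1; B->plug->B->R->C->L->B->refl->E->L'->B->R'->F->plug->F
Char 2 ('G'): step: R->3, L=1; G->plug->G->R->F->L->G->refl->H->L'->E->R'->C->plug->C
Char 3 ('E'): step: R->4, L=1; E->plug->E->R->F->L->G->refl->H->L'->E->R'->F->plug->F
Char 4 ('H'): step: R->5, L=1; H->plug->H->R->A->L->C->refl->A->L'->H->R'->G->plug->G
Char 5 ('E'): step: R->6, L=1; E->plug->E->R->E->L->H->refl->G->L'->F->R'->B->plug->B
Char 6 ('G'): step: R->7, L=1; G->plug->G->R->A->L->C->refl->A->L'->H->R'->H->plug->H
Char 7 ('F'): step: R->0, L->2 (L advanced); F->plug->F->R->H->L->B->refl->E->L'->C->R'->C->plug->C
Char 8 ('B'): step: R->1, L=2; B->plug->B->R->B->L->A->refl->C->L'->F->R'->F->plug->F

Answer: FCFGBHCF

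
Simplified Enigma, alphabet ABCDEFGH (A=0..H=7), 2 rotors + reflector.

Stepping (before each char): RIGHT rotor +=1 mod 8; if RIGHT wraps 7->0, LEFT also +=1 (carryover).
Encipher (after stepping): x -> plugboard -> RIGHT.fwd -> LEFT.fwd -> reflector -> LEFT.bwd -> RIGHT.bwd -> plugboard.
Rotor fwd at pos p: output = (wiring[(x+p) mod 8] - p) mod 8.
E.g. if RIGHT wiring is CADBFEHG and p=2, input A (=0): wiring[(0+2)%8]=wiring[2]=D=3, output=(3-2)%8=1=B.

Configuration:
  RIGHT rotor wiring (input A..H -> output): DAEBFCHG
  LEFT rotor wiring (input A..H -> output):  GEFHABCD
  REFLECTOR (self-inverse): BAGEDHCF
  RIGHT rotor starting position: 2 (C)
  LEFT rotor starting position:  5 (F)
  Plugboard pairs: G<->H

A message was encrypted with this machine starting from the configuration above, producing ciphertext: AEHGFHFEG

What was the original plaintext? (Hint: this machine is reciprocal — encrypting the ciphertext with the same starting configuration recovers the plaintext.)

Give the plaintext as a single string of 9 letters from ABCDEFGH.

Char 1 ('A'): step: R->3, L=5; A->plug->A->R->G->L->C->refl->G->L'->C->R'->B->plug->B
Char 2 ('E'): step: R->4, L=5; E->plug->E->R->H->L->D->refl->E->L'->A->R'->G->plug->H
Char 3 ('H'): step: R->5, L=5; H->plug->G->R->E->L->H->refl->F->L'->B->R'->C->plug->C
Char 4 ('G'): step: R->6, L=5; G->plug->H->R->E->L->H->refl->F->L'->B->R'->A->plug->A
Char 5 ('F'): step: R->7, L=5; F->plug->F->R->G->L->C->refl->G->L'->C->R'->E->plug->E
Char 6 ('H'): step: R->0, L->6 (L advanced); H->plug->G->R->H->L->D->refl->E->L'->A->R'->B->plug->B
Char 7 ('F'): step: R->1, L=6; F->plug->F->R->G->L->C->refl->G->L'->D->R'->B->plug->B
Char 8 ('E'): step: R->2, L=6; E->plug->E->R->F->L->B->refl->A->L'->C->R'->A->plug->A
Char 9 ('G'): step: R->3, L=6; G->plug->H->R->B->L->F->refl->H->L'->E->R'->D->plug->D

Answer: BHCAEBBAD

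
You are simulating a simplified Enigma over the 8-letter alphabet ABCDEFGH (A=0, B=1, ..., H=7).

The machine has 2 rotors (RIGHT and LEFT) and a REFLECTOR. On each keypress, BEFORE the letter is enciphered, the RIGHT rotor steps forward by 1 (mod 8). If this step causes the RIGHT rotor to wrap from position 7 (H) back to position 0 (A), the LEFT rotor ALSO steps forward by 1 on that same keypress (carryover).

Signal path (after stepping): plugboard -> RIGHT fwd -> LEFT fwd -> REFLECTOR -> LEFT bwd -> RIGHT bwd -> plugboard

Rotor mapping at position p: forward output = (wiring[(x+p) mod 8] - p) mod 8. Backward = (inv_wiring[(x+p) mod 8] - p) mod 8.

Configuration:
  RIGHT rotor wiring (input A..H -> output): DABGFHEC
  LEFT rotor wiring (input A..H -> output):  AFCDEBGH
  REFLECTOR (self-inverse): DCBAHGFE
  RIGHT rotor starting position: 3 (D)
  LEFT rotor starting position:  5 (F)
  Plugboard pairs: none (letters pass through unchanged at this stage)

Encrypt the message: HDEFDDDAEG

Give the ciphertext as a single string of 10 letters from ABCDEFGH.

Char 1 ('H'): step: R->4, L=5; H->plug->H->R->C->L->C->refl->B->L'->B->R'->A->plug->A
Char 2 ('D'): step: R->5, L=5; D->plug->D->R->G->L->G->refl->F->L'->F->R'->C->plug->C
Char 3 ('E'): step: R->6, L=5; E->plug->E->R->D->L->D->refl->A->L'->E->R'->B->plug->B
Char 4 ('F'): step: R->7, L=5; F->plug->F->R->G->L->G->refl->F->L'->F->R'->H->plug->H
Char 5 ('D'): step: R->0, L->6 (L advanced); D->plug->D->R->G->L->G->refl->F->L'->F->R'->E->plug->E
Char 6 ('D'): step: R->1, L=6; D->plug->D->R->E->L->E->refl->H->L'->D->R'->F->plug->F
Char 7 ('D'): step: R->2, L=6; D->plug->D->R->F->L->F->refl->G->L'->G->R'->H->plug->H
Char 8 ('A'): step: R->3, L=6; A->plug->A->R->D->L->H->refl->E->L'->E->R'->C->plug->C
Char 9 ('E'): step: R->4, L=6; E->plug->E->R->H->L->D->refl->A->L'->A->R'->C->plug->C
Char 10 ('G'): step: R->5, L=6; G->plug->G->R->B->L->B->refl->C->L'->C->R'->A->plug->A

Answer: ACBHEFHCCA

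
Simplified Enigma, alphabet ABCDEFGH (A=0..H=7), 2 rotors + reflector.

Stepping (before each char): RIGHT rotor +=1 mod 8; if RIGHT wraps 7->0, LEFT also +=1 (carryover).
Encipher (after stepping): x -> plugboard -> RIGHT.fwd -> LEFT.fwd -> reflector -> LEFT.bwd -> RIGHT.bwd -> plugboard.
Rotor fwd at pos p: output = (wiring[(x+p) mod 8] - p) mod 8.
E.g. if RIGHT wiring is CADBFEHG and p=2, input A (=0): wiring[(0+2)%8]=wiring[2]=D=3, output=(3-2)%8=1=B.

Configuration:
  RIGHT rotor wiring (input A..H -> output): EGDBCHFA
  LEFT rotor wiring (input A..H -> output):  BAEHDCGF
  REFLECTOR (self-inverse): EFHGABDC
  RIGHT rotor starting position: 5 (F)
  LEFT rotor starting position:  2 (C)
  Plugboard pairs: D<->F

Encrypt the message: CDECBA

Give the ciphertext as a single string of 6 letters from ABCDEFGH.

Answer: FFAFDB

Derivation:
Char 1 ('C'): step: R->6, L=2; C->plug->C->R->G->L->H->refl->C->L'->A->R'->D->plug->F
Char 2 ('D'): step: R->7, L=2; D->plug->F->R->D->L->A->refl->E->L'->E->R'->D->plug->F
Char 3 ('E'): step: R->0, L->3 (L advanced); E->plug->E->R->C->L->H->refl->C->L'->E->R'->A->plug->A
Char 4 ('C'): step: R->1, L=3; C->plug->C->R->A->L->E->refl->A->L'->B->R'->D->plug->F
Char 5 ('B'): step: R->2, L=3; B->plug->B->R->H->L->B->refl->F->L'->G->R'->F->plug->D
Char 6 ('A'): step: R->3, L=3; A->plug->A->R->G->L->F->refl->B->L'->H->R'->B->plug->B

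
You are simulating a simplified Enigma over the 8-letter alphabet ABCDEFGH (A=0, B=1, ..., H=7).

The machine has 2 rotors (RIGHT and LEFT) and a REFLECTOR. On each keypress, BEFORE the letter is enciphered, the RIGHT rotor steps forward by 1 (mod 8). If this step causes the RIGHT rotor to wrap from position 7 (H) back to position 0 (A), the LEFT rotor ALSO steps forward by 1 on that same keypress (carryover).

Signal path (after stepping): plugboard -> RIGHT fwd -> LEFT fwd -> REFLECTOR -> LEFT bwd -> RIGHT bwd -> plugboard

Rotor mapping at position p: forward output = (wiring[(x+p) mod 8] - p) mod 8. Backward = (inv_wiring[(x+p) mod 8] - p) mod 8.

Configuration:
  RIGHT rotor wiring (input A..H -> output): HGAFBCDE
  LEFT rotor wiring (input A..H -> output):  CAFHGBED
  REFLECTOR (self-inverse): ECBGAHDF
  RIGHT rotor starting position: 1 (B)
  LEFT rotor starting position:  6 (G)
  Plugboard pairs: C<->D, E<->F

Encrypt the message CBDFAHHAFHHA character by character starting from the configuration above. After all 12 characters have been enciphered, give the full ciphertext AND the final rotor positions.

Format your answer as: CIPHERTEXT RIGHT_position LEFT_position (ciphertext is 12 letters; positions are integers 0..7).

Answer: DACHGCDBBDFD 5 7

Derivation:
Char 1 ('C'): step: R->2, L=6; C->plug->D->R->A->L->G->refl->D->L'->H->R'->C->plug->D
Char 2 ('B'): step: R->3, L=6; B->plug->B->R->G->L->A->refl->E->L'->C->R'->A->plug->A
Char 3 ('D'): step: R->4, L=6; D->plug->C->R->H->L->D->refl->G->L'->A->R'->D->plug->C
Char 4 ('F'): step: R->5, L=6; F->plug->E->R->B->L->F->refl->H->L'->E->R'->H->plug->H
Char 5 ('A'): step: R->6, L=6; A->plug->A->R->F->L->B->refl->C->L'->D->R'->G->plug->G
Char 6 ('H'): step: R->7, L=6; H->plug->H->R->E->L->H->refl->F->L'->B->R'->D->plug->C
Char 7 ('H'): step: R->0, L->7 (L advanced); H->plug->H->R->E->L->A->refl->E->L'->A->R'->C->plug->D
Char 8 ('A'): step: R->1, L=7; A->plug->A->R->F->L->H->refl->F->L'->H->R'->B->plug->B
Char 9 ('F'): step: R->2, L=7; F->plug->E->R->B->L->D->refl->G->L'->D->R'->B->plug->B
Char 10 ('H'): step: R->3, L=7; H->plug->H->R->F->L->H->refl->F->L'->H->R'->C->plug->D
Char 11 ('H'): step: R->4, L=7; H->plug->H->R->B->L->D->refl->G->L'->D->R'->E->plug->F
Char 12 ('A'): step: R->5, L=7; A->plug->A->R->F->L->H->refl->F->L'->H->R'->C->plug->D
Final: ciphertext=DACHGCDBBDFD, RIGHT=5, LEFT=7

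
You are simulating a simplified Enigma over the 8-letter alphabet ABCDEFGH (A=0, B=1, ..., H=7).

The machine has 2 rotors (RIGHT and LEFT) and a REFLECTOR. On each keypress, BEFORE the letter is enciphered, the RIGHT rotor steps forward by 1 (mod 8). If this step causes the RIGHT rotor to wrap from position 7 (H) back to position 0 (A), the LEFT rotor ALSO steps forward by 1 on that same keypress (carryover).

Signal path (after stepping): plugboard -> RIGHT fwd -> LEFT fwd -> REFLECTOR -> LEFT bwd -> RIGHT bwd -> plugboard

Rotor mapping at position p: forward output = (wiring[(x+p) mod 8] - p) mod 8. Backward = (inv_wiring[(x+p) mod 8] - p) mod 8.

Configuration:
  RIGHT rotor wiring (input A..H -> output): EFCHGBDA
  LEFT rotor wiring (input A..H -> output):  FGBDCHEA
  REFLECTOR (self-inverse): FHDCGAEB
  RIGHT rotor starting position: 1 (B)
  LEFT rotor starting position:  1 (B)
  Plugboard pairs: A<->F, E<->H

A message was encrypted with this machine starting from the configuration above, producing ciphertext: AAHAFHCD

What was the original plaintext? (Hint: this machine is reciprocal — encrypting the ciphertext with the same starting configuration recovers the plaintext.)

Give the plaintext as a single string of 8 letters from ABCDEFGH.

Answer: EDAGBFGG

Derivation:
Char 1 ('A'): step: R->2, L=1; A->plug->F->R->G->L->H->refl->B->L'->D->R'->H->plug->E
Char 2 ('A'): step: R->3, L=1; A->plug->F->R->B->L->A->refl->F->L'->A->R'->D->plug->D
Char 3 ('H'): step: R->4, L=1; H->plug->E->R->A->L->F->refl->A->L'->B->R'->F->plug->A
Char 4 ('A'): step: R->5, L=1; A->plug->F->R->F->L->D->refl->C->L'->C->R'->G->plug->G
Char 5 ('F'): step: R->6, L=1; F->plug->A->R->F->L->D->refl->C->L'->C->R'->B->plug->B
Char 6 ('H'): step: R->7, L=1; H->plug->E->R->A->L->F->refl->A->L'->B->R'->A->plug->F
Char 7 ('C'): step: R->0, L->2 (L advanced); C->plug->C->R->C->L->A->refl->F->L'->D->R'->G->plug->G
Char 8 ('D'): step: R->1, L=2; D->plug->D->R->F->L->G->refl->E->L'->H->R'->G->plug->G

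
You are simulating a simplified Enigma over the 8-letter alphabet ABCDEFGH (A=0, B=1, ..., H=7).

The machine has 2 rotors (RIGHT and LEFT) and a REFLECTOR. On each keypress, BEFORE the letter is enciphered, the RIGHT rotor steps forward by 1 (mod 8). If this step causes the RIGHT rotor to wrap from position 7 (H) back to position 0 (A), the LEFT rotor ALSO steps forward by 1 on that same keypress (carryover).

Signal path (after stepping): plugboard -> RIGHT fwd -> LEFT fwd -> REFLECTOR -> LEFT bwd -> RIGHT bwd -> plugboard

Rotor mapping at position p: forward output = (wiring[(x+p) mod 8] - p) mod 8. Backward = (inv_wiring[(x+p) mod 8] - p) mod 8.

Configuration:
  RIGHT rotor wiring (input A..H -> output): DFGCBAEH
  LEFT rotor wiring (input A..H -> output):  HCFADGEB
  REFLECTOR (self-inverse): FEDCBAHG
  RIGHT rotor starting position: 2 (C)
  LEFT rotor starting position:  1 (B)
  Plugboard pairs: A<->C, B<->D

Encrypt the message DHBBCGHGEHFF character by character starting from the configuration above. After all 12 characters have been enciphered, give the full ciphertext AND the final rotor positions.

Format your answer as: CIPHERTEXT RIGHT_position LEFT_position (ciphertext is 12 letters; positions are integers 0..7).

Char 1 ('D'): step: R->3, L=1; D->plug->B->R->G->L->A->refl->F->L'->E->R'->E->plug->E
Char 2 ('H'): step: R->4, L=1; H->plug->H->R->G->L->A->refl->F->L'->E->R'->B->plug->D
Char 3 ('B'): step: R->5, L=1; B->plug->D->R->G->L->A->refl->F->L'->E->R'->H->plug->H
Char 4 ('B'): step: R->6, L=1; B->plug->D->R->H->L->G->refl->H->L'->C->R'->H->plug->H
Char 5 ('C'): step: R->7, L=1; C->plug->A->R->A->L->B->refl->E->L'->B->R'->G->plug->G
Char 6 ('G'): step: R->0, L->2 (L advanced); G->plug->G->R->E->L->C->refl->D->L'->A->R'->F->plug->F
Char 7 ('H'): step: R->1, L=2; H->plug->H->R->C->L->B->refl->E->L'->D->R'->F->plug->F
Char 8 ('G'): step: R->2, L=2; G->plug->G->R->B->L->G->refl->H->L'->F->R'->F->plug->F
Char 9 ('E'): step: R->3, L=2; E->plug->E->R->E->L->C->refl->D->L'->A->R'->F->plug->F
Char 10 ('H'): step: R->4, L=2; H->plug->H->R->G->L->F->refl->A->L'->H->R'->E->plug->E
Char 11 ('F'): step: R->5, L=2; F->plug->F->R->B->L->G->refl->H->L'->F->R'->G->plug->G
Char 12 ('F'): step: R->6, L=2; F->plug->F->R->E->L->C->refl->D->L'->A->R'->E->plug->E
Final: ciphertext=EDHHGFFFFEGE, RIGHT=6, LEFT=2

Answer: EDHHGFFFFEGE 6 2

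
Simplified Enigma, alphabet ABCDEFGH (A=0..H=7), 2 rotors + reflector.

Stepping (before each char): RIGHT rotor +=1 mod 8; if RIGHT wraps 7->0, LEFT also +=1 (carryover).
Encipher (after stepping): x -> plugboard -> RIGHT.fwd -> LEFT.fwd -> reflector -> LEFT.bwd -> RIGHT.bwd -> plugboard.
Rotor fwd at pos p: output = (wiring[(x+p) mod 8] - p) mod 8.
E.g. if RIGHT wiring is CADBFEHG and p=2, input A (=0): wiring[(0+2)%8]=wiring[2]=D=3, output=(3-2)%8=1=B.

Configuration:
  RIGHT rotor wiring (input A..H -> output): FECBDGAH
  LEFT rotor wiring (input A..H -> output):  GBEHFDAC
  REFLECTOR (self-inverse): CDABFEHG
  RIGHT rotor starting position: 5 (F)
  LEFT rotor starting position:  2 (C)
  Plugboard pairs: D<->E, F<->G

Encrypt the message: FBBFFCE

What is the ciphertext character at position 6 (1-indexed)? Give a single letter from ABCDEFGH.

Char 1 ('F'): step: R->6, L=2; F->plug->G->R->F->L->A->refl->C->L'->A->R'->H->plug->H
Char 2 ('B'): step: R->7, L=2; B->plug->B->R->G->L->E->refl->F->L'->B->R'->H->plug->H
Char 3 ('B'): step: R->0, L->3 (L advanced); B->plug->B->R->E->L->H->refl->G->L'->G->R'->F->plug->G
Char 4 ('F'): step: R->1, L=3; F->plug->G->R->G->L->G->refl->H->L'->E->R'->H->plug->H
Char 5 ('F'): step: R->2, L=3; F->plug->G->R->D->L->F->refl->E->L'->A->R'->A->plug->A
Char 6 ('C'): step: R->3, L=3; C->plug->C->R->D->L->F->refl->E->L'->A->R'->B->plug->B

B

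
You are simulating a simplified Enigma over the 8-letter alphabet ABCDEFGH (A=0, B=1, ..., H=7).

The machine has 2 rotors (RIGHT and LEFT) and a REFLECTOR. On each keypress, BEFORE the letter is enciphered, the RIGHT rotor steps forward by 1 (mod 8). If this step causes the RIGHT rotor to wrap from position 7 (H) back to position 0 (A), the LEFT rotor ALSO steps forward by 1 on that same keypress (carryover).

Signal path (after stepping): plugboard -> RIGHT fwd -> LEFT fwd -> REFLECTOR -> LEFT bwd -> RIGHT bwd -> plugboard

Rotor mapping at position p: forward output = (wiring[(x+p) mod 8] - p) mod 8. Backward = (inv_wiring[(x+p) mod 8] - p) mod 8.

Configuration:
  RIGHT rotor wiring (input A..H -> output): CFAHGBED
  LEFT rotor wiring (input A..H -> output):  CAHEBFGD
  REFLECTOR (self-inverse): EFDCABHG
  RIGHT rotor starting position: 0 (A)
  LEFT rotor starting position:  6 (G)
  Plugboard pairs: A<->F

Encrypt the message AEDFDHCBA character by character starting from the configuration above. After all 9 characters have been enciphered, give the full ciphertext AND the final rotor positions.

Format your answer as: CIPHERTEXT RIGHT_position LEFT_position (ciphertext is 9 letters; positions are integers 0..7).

Char 1 ('A'): step: R->1, L=6; A->plug->F->R->D->L->C->refl->D->L'->G->R'->C->plug->C
Char 2 ('E'): step: R->2, L=6; E->plug->E->R->C->L->E->refl->A->L'->A->R'->G->plug->G
Char 3 ('D'): step: R->3, L=6; D->plug->D->R->B->L->F->refl->B->L'->E->R'->A->plug->F
Char 4 ('F'): step: R->4, L=6; F->plug->A->R->C->L->E->refl->A->L'->A->R'->C->plug->C
Char 5 ('D'): step: R->5, L=6; D->plug->D->R->F->L->G->refl->H->L'->H->R'->B->plug->B
Char 6 ('H'): step: R->6, L=6; H->plug->H->R->D->L->C->refl->D->L'->G->R'->A->plug->F
Char 7 ('C'): step: R->7, L=6; C->plug->C->R->G->L->D->refl->C->L'->D->R'->B->plug->B
Char 8 ('B'): step: R->0, L->7 (L advanced); B->plug->B->R->F->L->C->refl->D->L'->B->R'->F->plug->A
Char 9 ('A'): step: R->1, L=7; A->plug->F->R->D->L->A->refl->E->L'->A->R'->E->plug->E
Final: ciphertext=CGFCBFBAE, RIGHT=1, LEFT=7

Answer: CGFCBFBAE 1 7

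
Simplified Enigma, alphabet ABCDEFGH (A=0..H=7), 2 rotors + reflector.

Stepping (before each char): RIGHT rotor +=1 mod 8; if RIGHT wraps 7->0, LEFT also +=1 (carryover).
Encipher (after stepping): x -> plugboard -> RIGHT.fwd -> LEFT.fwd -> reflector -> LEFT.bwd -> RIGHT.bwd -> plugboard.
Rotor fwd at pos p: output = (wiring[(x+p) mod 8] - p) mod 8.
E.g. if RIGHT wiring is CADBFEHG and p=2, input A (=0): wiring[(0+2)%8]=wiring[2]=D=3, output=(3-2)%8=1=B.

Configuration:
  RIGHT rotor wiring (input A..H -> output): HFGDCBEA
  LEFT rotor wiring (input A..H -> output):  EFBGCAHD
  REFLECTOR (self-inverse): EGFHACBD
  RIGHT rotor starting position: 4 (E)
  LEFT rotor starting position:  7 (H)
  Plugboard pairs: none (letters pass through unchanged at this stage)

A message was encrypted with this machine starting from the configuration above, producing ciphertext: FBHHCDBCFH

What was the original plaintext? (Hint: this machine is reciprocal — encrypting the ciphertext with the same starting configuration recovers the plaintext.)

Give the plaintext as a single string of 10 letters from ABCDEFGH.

Char 1 ('F'): step: R->5, L=7; F->plug->F->R->B->L->F->refl->C->L'->D->R'->C->plug->C
Char 2 ('B'): step: R->6, L=7; B->plug->B->R->C->L->G->refl->B->L'->G->R'->A->plug->A
Char 3 ('H'): step: R->7, L=7; H->plug->H->R->F->L->D->refl->H->L'->E->R'->E->plug->E
Char 4 ('H'): step: R->0, L->0 (L advanced); H->plug->H->R->A->L->E->refl->A->L'->F->R'->B->plug->B
Char 5 ('C'): step: R->1, L=0; C->plug->C->R->C->L->B->refl->G->L'->D->R'->F->plug->F
Char 6 ('D'): step: R->2, L=0; D->plug->D->R->H->L->D->refl->H->L'->G->R'->F->plug->F
Char 7 ('B'): step: R->3, L=0; B->plug->B->R->H->L->D->refl->H->L'->G->R'->C->plug->C
Char 8 ('C'): step: R->4, L=0; C->plug->C->R->A->L->E->refl->A->L'->F->R'->B->plug->B
Char 9 ('F'): step: R->5, L=0; F->plug->F->R->B->L->F->refl->C->L'->E->R'->A->plug->A
Char 10 ('H'): step: R->6, L=0; H->plug->H->R->D->L->G->refl->B->L'->C->R'->B->plug->B

Answer: CAEBFFCBAB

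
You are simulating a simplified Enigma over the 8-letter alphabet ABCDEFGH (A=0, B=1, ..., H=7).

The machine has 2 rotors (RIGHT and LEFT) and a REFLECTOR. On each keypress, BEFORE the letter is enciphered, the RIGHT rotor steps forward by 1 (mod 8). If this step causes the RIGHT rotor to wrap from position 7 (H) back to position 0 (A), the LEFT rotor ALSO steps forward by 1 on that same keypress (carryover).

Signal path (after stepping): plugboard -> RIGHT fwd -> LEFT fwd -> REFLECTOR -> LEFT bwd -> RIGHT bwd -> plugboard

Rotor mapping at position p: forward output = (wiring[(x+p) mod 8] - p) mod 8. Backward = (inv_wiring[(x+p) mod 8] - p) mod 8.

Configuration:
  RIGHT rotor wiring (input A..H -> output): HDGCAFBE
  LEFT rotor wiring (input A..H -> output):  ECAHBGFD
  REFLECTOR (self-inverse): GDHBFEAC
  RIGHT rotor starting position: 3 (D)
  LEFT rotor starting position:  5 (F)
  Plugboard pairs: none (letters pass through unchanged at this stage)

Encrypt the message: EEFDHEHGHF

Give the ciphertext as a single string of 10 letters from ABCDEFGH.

Answer: HHHCEFDFCH

Derivation:
Char 1 ('E'): step: R->4, L=5; E->plug->E->R->D->L->H->refl->C->L'->G->R'->H->plug->H
Char 2 ('E'): step: R->5, L=5; E->plug->E->R->G->L->C->refl->H->L'->D->R'->H->plug->H
Char 3 ('F'): step: R->6, L=5; F->plug->F->R->E->L->F->refl->E->L'->H->R'->H->plug->H
Char 4 ('D'): step: R->7, L=5; D->plug->D->R->H->L->E->refl->F->L'->E->R'->C->plug->C
Char 5 ('H'): step: R->0, L->6 (L advanced); H->plug->H->R->E->L->C->refl->H->L'->A->R'->E->plug->E
Char 6 ('E'): step: R->1, L=6; E->plug->E->R->E->L->C->refl->H->L'->A->R'->F->plug->F
Char 7 ('H'): step: R->2, L=6; H->plug->H->R->B->L->F->refl->E->L'->D->R'->D->plug->D
Char 8 ('G'): step: R->3, L=6; G->plug->G->R->A->L->H->refl->C->L'->E->R'->F->plug->F
Char 9 ('H'): step: R->4, L=6; H->plug->H->R->G->L->D->refl->B->L'->F->R'->C->plug->C
Char 10 ('F'): step: R->5, L=6; F->plug->F->R->B->L->F->refl->E->L'->D->R'->H->plug->H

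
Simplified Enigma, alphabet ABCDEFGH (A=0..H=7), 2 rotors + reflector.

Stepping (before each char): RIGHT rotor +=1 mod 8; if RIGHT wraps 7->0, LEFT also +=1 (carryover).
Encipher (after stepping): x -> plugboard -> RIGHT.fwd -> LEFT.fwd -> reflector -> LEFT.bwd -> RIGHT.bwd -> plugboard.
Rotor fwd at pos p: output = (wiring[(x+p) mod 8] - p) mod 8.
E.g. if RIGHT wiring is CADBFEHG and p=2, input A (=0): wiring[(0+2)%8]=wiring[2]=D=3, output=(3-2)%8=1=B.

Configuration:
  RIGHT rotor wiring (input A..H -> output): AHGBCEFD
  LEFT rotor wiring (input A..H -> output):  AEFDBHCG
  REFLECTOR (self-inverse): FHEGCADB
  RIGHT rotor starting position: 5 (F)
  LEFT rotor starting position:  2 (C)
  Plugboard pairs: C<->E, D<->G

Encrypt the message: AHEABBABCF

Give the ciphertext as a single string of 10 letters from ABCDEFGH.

Char 1 ('A'): step: R->6, L=2; A->plug->A->R->H->L->C->refl->E->L'->F->R'->B->plug->B
Char 2 ('H'): step: R->7, L=2; H->plug->H->R->G->L->G->refl->D->L'->A->R'->C->plug->E
Char 3 ('E'): step: R->0, L->3 (L advanced); E->plug->C->R->G->L->B->refl->H->L'->D->R'->H->plug->H
Char 4 ('A'): step: R->1, L=3; A->plug->A->R->G->L->B->refl->H->L'->D->R'->E->plug->C
Char 5 ('B'): step: R->2, L=3; B->plug->B->R->H->L->C->refl->E->L'->C->R'->D->plug->G
Char 6 ('B'): step: R->3, L=3; B->plug->B->R->H->L->C->refl->E->L'->C->R'->D->plug->G
Char 7 ('A'): step: R->4, L=3; A->plug->A->R->G->L->B->refl->H->L'->D->R'->F->plug->F
Char 8 ('B'): step: R->5, L=3; B->plug->B->R->A->L->A->refl->F->L'->F->R'->H->plug->H
Char 9 ('C'): step: R->6, L=3; C->plug->E->R->A->L->A->refl->F->L'->F->R'->B->plug->B
Char 10 ('F'): step: R->7, L=3; F->plug->F->R->D->L->H->refl->B->L'->G->R'->H->plug->H

Answer: BEHCGGFHBH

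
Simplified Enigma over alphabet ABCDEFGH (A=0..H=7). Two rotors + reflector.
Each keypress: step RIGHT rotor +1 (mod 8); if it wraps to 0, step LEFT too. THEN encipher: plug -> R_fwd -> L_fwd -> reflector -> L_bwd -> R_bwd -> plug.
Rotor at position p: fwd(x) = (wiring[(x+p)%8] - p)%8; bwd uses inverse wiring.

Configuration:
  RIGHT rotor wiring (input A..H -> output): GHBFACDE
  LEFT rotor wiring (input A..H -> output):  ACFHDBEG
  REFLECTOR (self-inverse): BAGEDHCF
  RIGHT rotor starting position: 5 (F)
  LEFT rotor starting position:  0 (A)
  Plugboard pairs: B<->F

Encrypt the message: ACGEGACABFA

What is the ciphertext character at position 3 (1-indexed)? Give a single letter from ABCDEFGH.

Char 1 ('A'): step: R->6, L=0; A->plug->A->R->F->L->B->refl->A->L'->A->R'->C->plug->C
Char 2 ('C'): step: R->7, L=0; C->plug->C->R->A->L->A->refl->B->L'->F->R'->A->plug->A
Char 3 ('G'): step: R->0, L->1 (L advanced); G->plug->G->R->D->L->C->refl->G->L'->C->R'->F->plug->B

B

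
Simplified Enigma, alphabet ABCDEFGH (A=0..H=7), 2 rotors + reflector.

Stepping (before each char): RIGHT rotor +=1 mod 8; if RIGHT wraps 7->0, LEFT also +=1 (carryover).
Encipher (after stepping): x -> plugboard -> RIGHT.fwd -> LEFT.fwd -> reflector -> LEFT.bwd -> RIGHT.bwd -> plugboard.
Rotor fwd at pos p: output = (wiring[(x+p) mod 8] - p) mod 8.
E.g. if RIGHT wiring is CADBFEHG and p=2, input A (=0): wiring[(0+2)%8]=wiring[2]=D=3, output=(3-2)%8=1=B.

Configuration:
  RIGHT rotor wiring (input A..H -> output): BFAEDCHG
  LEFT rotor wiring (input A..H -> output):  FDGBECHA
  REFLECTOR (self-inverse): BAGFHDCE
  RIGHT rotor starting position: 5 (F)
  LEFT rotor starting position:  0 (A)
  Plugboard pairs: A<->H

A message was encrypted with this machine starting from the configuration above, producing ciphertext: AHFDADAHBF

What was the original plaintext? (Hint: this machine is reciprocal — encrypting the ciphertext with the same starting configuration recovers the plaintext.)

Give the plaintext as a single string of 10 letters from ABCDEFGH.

Answer: FGDHCGEEGB

Derivation:
Char 1 ('A'): step: R->6, L=0; A->plug->H->R->E->L->E->refl->H->L'->G->R'->F->plug->F
Char 2 ('H'): step: R->7, L=0; H->plug->A->R->H->L->A->refl->B->L'->D->R'->G->plug->G
Char 3 ('F'): step: R->0, L->1 (L advanced); F->plug->F->R->C->L->A->refl->B->L'->E->R'->D->plug->D
Char 4 ('D'): step: R->1, L=1; D->plug->D->R->C->L->A->refl->B->L'->E->R'->A->plug->H
Char 5 ('A'): step: R->2, L=1; A->plug->H->R->D->L->D->refl->F->L'->B->R'->C->plug->C
Char 6 ('D'): step: R->3, L=1; D->plug->D->R->E->L->B->refl->A->L'->C->R'->G->plug->G
Char 7 ('A'): step: R->4, L=1; A->plug->H->R->A->L->C->refl->G->L'->F->R'->E->plug->E
Char 8 ('H'): step: R->5, L=1; H->plug->A->R->F->L->G->refl->C->L'->A->R'->E->plug->E
Char 9 ('B'): step: R->6, L=1; B->plug->B->R->A->L->C->refl->G->L'->F->R'->G->plug->G
Char 10 ('F'): step: R->7, L=1; F->plug->F->R->E->L->B->refl->A->L'->C->R'->B->plug->B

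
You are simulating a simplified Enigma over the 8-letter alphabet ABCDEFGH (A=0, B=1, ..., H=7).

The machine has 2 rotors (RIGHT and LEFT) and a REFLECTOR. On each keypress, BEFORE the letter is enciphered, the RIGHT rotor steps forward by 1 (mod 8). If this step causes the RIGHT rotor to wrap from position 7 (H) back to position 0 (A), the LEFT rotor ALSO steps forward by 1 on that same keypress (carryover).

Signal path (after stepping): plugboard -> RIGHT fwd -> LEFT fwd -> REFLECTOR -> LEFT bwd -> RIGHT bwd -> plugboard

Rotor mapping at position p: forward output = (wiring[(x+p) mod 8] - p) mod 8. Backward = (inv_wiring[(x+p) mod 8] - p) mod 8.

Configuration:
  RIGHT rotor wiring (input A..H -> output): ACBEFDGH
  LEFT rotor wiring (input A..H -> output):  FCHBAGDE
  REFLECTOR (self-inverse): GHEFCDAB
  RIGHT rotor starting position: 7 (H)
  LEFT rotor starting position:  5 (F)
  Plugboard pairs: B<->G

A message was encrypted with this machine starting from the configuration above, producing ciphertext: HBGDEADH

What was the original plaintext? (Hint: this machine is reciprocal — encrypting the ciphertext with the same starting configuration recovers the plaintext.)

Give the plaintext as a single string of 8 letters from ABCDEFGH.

Answer: CCEHCDCG

Derivation:
Char 1 ('H'): step: R->0, L->6 (L advanced); H->plug->H->R->H->L->A->refl->G->L'->B->R'->C->plug->C
Char 2 ('B'): step: R->1, L=6; B->plug->G->R->G->L->C->refl->E->L'->D->R'->C->plug->C
Char 3 ('G'): step: R->2, L=6; G->plug->B->R->C->L->H->refl->B->L'->E->R'->E->plug->E
Char 4 ('D'): step: R->3, L=6; D->plug->D->R->D->L->E->refl->C->L'->G->R'->H->plug->H
Char 5 ('E'): step: R->4, L=6; E->plug->E->R->E->L->B->refl->H->L'->C->R'->C->plug->C
Char 6 ('A'): step: R->5, L=6; A->plug->A->R->G->L->C->refl->E->L'->D->R'->D->plug->D
Char 7 ('D'): step: R->6, L=6; D->plug->D->R->E->L->B->refl->H->L'->C->R'->C->plug->C
Char 8 ('H'): step: R->7, L=6; H->plug->H->R->H->L->A->refl->G->L'->B->R'->B->plug->G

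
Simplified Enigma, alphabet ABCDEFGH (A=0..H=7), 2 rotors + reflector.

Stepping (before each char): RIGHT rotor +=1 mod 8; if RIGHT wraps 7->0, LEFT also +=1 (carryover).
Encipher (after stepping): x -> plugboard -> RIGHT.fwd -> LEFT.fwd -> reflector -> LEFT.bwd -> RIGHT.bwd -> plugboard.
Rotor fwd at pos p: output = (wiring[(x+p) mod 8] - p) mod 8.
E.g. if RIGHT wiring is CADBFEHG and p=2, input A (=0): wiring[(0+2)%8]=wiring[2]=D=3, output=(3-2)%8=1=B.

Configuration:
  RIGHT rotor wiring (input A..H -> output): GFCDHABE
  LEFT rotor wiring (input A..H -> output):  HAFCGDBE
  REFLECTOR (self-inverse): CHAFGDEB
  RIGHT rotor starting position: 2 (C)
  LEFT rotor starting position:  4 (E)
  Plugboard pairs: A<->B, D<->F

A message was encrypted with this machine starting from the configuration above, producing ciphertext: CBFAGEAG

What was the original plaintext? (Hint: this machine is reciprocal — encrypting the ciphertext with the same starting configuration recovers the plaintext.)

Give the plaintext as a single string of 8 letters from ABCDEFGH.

Answer: HFGGCCDF

Derivation:
Char 1 ('C'): step: R->3, L=4; C->plug->C->R->F->L->E->refl->G->L'->H->R'->H->plug->H
Char 2 ('B'): step: R->4, L=4; B->plug->A->R->D->L->A->refl->C->L'->A->R'->D->plug->F
Char 3 ('F'): step: R->5, L=4; F->plug->D->R->B->L->H->refl->B->L'->G->R'->G->plug->G
Char 4 ('A'): step: R->6, L=4; A->plug->B->R->G->L->B->refl->H->L'->B->R'->G->plug->G
Char 5 ('G'): step: R->7, L=4; G->plug->G->R->B->L->H->refl->B->L'->G->R'->C->plug->C
Char 6 ('E'): step: R->0, L->5 (L advanced); E->plug->E->R->H->L->B->refl->H->L'->C->R'->C->plug->C
Char 7 ('A'): step: R->1, L=5; A->plug->B->R->B->L->E->refl->G->L'->A->R'->F->plug->D
Char 8 ('G'): step: R->2, L=5; G->plug->G->R->E->L->D->refl->F->L'->G->R'->D->plug->F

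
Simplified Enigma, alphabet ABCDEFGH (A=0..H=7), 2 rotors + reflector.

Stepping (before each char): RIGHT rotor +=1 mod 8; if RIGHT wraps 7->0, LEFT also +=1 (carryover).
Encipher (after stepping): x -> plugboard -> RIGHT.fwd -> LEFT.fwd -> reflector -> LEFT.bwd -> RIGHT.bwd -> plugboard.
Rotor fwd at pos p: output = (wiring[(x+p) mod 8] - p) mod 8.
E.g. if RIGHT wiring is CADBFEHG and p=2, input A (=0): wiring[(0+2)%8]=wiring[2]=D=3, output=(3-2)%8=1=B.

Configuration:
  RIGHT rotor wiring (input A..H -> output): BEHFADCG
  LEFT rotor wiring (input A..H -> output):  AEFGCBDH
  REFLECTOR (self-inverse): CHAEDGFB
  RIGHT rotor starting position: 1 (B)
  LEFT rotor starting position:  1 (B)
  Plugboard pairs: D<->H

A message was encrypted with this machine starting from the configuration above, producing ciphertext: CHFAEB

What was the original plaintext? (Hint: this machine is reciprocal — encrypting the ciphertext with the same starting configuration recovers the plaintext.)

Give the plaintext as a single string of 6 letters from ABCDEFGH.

Char 1 ('C'): step: R->2, L=1; C->plug->C->R->G->L->G->refl->F->L'->C->R'->H->plug->D
Char 2 ('H'): step: R->3, L=1; H->plug->D->R->H->L->H->refl->B->L'->D->R'->E->plug->E
Char 3 ('F'): step: R->4, L=1; F->plug->F->R->A->L->D->refl->E->L'->B->R'->H->plug->D
Char 4 ('A'): step: R->5, L=1; A->plug->A->R->G->L->G->refl->F->L'->C->R'->F->plug->F
Char 5 ('E'): step: R->6, L=1; E->plug->E->R->B->L->E->refl->D->L'->A->R'->B->plug->B
Char 6 ('B'): step: R->7, L=1; B->plug->B->R->C->L->F->refl->G->L'->G->R'->E->plug->E

Answer: DEDFBE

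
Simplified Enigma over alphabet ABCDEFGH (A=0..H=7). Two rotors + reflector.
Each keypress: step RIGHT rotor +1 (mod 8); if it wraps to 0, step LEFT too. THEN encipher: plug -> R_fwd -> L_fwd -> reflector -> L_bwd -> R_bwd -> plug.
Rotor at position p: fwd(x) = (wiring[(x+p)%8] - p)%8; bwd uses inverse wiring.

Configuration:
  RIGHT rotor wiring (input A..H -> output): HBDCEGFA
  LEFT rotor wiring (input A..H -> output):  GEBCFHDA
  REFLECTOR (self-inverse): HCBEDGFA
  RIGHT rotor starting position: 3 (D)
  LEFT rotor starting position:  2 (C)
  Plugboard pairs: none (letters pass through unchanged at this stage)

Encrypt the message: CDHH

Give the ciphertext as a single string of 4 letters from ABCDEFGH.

Answer: AFCC

Derivation:
Char 1 ('C'): step: R->4, L=2; C->plug->C->R->B->L->A->refl->H->L'->A->R'->A->plug->A
Char 2 ('D'): step: R->5, L=2; D->plug->D->R->C->L->D->refl->E->L'->G->R'->F->plug->F
Char 3 ('H'): step: R->6, L=2; H->plug->H->R->A->L->H->refl->A->L'->B->R'->C->plug->C
Char 4 ('H'): step: R->7, L=2; H->plug->H->R->G->L->E->refl->D->L'->C->R'->C->plug->C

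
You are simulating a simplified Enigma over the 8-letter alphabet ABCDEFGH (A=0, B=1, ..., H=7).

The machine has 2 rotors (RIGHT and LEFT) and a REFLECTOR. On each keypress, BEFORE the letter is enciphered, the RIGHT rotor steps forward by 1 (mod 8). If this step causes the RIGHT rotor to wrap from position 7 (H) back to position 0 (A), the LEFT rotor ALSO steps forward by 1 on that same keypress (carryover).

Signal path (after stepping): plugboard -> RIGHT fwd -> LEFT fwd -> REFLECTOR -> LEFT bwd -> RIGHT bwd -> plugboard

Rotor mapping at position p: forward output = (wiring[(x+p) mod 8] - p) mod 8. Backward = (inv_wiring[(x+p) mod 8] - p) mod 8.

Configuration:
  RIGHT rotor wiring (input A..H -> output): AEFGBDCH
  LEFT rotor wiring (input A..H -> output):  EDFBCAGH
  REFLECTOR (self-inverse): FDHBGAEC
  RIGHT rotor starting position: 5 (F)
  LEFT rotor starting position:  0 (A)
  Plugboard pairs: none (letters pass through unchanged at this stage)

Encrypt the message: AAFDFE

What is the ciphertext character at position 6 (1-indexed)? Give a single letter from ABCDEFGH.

Char 1 ('A'): step: R->6, L=0; A->plug->A->R->E->L->C->refl->H->L'->H->R'->E->plug->E
Char 2 ('A'): step: R->7, L=0; A->plug->A->R->A->L->E->refl->G->L'->G->R'->D->plug->D
Char 3 ('F'): step: R->0, L->1 (L advanced); F->plug->F->R->D->L->B->refl->D->L'->H->R'->H->plug->H
Char 4 ('D'): step: R->1, L=1; D->plug->D->R->A->L->C->refl->H->L'->E->R'->B->plug->B
Char 5 ('F'): step: R->2, L=1; F->plug->F->R->F->L->F->refl->A->L'->C->R'->H->plug->H
Char 6 ('E'): step: R->3, L=1; E->plug->E->R->E->L->H->refl->C->L'->A->R'->C->plug->C

C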